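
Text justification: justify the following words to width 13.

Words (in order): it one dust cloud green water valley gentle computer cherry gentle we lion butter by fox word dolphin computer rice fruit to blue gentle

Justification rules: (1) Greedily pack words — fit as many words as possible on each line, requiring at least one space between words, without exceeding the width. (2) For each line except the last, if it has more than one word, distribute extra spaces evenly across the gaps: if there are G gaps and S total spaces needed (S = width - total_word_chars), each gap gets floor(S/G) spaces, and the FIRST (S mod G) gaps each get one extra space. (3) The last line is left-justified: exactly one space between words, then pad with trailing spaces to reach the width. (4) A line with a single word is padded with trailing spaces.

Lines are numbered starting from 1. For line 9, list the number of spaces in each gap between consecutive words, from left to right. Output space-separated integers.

Answer: 2

Derivation:
Line 1: ['it', 'one', 'dust'] (min_width=11, slack=2)
Line 2: ['cloud', 'green'] (min_width=11, slack=2)
Line 3: ['water', 'valley'] (min_width=12, slack=1)
Line 4: ['gentle'] (min_width=6, slack=7)
Line 5: ['computer'] (min_width=8, slack=5)
Line 6: ['cherry', 'gentle'] (min_width=13, slack=0)
Line 7: ['we', 'lion'] (min_width=7, slack=6)
Line 8: ['butter', 'by', 'fox'] (min_width=13, slack=0)
Line 9: ['word', 'dolphin'] (min_width=12, slack=1)
Line 10: ['computer', 'rice'] (min_width=13, slack=0)
Line 11: ['fruit', 'to', 'blue'] (min_width=13, slack=0)
Line 12: ['gentle'] (min_width=6, slack=7)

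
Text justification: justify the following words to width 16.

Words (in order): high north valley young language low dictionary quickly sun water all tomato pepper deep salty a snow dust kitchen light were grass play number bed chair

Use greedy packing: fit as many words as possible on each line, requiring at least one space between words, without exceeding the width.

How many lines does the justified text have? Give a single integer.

Line 1: ['high', 'north'] (min_width=10, slack=6)
Line 2: ['valley', 'young'] (min_width=12, slack=4)
Line 3: ['language', 'low'] (min_width=12, slack=4)
Line 4: ['dictionary'] (min_width=10, slack=6)
Line 5: ['quickly', 'sun'] (min_width=11, slack=5)
Line 6: ['water', 'all', 'tomato'] (min_width=16, slack=0)
Line 7: ['pepper', 'deep'] (min_width=11, slack=5)
Line 8: ['salty', 'a', 'snow'] (min_width=12, slack=4)
Line 9: ['dust', 'kitchen'] (min_width=12, slack=4)
Line 10: ['light', 'were', 'grass'] (min_width=16, slack=0)
Line 11: ['play', 'number', 'bed'] (min_width=15, slack=1)
Line 12: ['chair'] (min_width=5, slack=11)
Total lines: 12

Answer: 12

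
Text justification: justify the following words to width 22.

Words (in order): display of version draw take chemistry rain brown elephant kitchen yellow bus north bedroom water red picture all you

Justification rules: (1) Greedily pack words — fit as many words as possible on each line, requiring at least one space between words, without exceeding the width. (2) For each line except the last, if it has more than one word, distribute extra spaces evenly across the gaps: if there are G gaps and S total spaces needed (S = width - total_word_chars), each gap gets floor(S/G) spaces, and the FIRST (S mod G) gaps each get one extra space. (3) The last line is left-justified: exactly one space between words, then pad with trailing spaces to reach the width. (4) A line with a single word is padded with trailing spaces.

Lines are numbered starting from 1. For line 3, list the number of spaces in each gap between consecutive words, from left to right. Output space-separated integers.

Answer: 3 2

Derivation:
Line 1: ['display', 'of', 'version'] (min_width=18, slack=4)
Line 2: ['draw', 'take', 'chemistry'] (min_width=19, slack=3)
Line 3: ['rain', 'brown', 'elephant'] (min_width=19, slack=3)
Line 4: ['kitchen', 'yellow', 'bus'] (min_width=18, slack=4)
Line 5: ['north', 'bedroom', 'water'] (min_width=19, slack=3)
Line 6: ['red', 'picture', 'all', 'you'] (min_width=19, slack=3)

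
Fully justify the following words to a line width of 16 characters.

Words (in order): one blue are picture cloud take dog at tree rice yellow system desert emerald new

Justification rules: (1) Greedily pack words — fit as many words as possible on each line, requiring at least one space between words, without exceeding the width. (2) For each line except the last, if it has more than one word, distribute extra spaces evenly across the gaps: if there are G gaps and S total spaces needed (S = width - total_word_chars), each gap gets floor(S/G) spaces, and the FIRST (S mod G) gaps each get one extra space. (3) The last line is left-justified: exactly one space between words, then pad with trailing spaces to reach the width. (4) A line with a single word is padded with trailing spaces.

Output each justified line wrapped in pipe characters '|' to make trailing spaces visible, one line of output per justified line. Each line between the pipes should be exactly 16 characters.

Answer: |one   blue   are|
|picture    cloud|
|take dog at tree|
|rice      yellow|
|system    desert|
|emerald new     |

Derivation:
Line 1: ['one', 'blue', 'are'] (min_width=12, slack=4)
Line 2: ['picture', 'cloud'] (min_width=13, slack=3)
Line 3: ['take', 'dog', 'at', 'tree'] (min_width=16, slack=0)
Line 4: ['rice', 'yellow'] (min_width=11, slack=5)
Line 5: ['system', 'desert'] (min_width=13, slack=3)
Line 6: ['emerald', 'new'] (min_width=11, slack=5)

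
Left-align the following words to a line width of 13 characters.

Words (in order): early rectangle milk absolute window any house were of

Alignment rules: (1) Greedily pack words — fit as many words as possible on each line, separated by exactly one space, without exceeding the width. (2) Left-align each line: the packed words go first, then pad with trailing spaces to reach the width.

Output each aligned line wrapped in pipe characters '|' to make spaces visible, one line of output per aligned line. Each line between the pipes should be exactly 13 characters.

Answer: |early        |
|rectangle    |
|milk absolute|
|window any   |
|house were of|

Derivation:
Line 1: ['early'] (min_width=5, slack=8)
Line 2: ['rectangle'] (min_width=9, slack=4)
Line 3: ['milk', 'absolute'] (min_width=13, slack=0)
Line 4: ['window', 'any'] (min_width=10, slack=3)
Line 5: ['house', 'were', 'of'] (min_width=13, slack=0)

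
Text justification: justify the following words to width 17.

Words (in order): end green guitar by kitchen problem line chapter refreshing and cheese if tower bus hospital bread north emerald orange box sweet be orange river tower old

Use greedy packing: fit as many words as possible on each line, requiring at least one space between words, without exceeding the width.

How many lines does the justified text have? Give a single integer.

Line 1: ['end', 'green', 'guitar'] (min_width=16, slack=1)
Line 2: ['by', 'kitchen'] (min_width=10, slack=7)
Line 3: ['problem', 'line'] (min_width=12, slack=5)
Line 4: ['chapter'] (min_width=7, slack=10)
Line 5: ['refreshing', 'and'] (min_width=14, slack=3)
Line 6: ['cheese', 'if', 'tower'] (min_width=15, slack=2)
Line 7: ['bus', 'hospital'] (min_width=12, slack=5)
Line 8: ['bread', 'north'] (min_width=11, slack=6)
Line 9: ['emerald', 'orange'] (min_width=14, slack=3)
Line 10: ['box', 'sweet', 'be'] (min_width=12, slack=5)
Line 11: ['orange', 'river'] (min_width=12, slack=5)
Line 12: ['tower', 'old'] (min_width=9, slack=8)
Total lines: 12

Answer: 12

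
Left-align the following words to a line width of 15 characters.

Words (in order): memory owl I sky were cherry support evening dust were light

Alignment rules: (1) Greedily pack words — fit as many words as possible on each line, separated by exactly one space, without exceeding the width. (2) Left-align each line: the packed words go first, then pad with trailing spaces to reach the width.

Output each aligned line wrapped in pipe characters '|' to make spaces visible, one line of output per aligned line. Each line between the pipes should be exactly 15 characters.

Line 1: ['memory', 'owl', 'I'] (min_width=12, slack=3)
Line 2: ['sky', 'were', 'cherry'] (min_width=15, slack=0)
Line 3: ['support', 'evening'] (min_width=15, slack=0)
Line 4: ['dust', 'were', 'light'] (min_width=15, slack=0)

Answer: |memory owl I   |
|sky were cherry|
|support evening|
|dust were light|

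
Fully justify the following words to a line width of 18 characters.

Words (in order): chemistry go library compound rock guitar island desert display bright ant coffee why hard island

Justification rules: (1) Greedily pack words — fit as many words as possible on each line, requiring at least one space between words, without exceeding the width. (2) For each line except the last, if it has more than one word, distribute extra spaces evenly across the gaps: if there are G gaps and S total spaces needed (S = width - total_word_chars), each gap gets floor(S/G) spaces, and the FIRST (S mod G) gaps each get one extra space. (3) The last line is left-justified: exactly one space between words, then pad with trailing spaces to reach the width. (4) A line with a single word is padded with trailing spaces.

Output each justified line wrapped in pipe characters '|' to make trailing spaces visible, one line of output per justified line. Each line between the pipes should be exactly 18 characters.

Answer: |chemistry       go|
|library   compound|
|rock guitar island|
|desert     display|
|bright  ant coffee|
|why hard island   |

Derivation:
Line 1: ['chemistry', 'go'] (min_width=12, slack=6)
Line 2: ['library', 'compound'] (min_width=16, slack=2)
Line 3: ['rock', 'guitar', 'island'] (min_width=18, slack=0)
Line 4: ['desert', 'display'] (min_width=14, slack=4)
Line 5: ['bright', 'ant', 'coffee'] (min_width=17, slack=1)
Line 6: ['why', 'hard', 'island'] (min_width=15, slack=3)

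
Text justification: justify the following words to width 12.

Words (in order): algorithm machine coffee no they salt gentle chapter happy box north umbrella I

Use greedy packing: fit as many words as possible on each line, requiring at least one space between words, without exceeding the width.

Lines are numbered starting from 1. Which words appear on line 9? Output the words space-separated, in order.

Answer: umbrella I

Derivation:
Line 1: ['algorithm'] (min_width=9, slack=3)
Line 2: ['machine'] (min_width=7, slack=5)
Line 3: ['coffee', 'no'] (min_width=9, slack=3)
Line 4: ['they', 'salt'] (min_width=9, slack=3)
Line 5: ['gentle'] (min_width=6, slack=6)
Line 6: ['chapter'] (min_width=7, slack=5)
Line 7: ['happy', 'box'] (min_width=9, slack=3)
Line 8: ['north'] (min_width=5, slack=7)
Line 9: ['umbrella', 'I'] (min_width=10, slack=2)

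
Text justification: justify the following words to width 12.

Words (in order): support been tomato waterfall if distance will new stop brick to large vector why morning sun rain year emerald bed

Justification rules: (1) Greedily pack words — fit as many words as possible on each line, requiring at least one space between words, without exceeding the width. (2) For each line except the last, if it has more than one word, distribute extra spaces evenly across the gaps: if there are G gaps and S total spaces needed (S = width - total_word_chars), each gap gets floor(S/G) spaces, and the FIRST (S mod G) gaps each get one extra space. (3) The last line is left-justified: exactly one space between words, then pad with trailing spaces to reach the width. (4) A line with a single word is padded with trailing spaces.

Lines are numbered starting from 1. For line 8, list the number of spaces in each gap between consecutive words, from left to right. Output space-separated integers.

Line 1: ['support', 'been'] (min_width=12, slack=0)
Line 2: ['tomato'] (min_width=6, slack=6)
Line 3: ['waterfall', 'if'] (min_width=12, slack=0)
Line 4: ['distance'] (min_width=8, slack=4)
Line 5: ['will', 'new'] (min_width=8, slack=4)
Line 6: ['stop', 'brick'] (min_width=10, slack=2)
Line 7: ['to', 'large'] (min_width=8, slack=4)
Line 8: ['vector', 'why'] (min_width=10, slack=2)
Line 9: ['morning', 'sun'] (min_width=11, slack=1)
Line 10: ['rain', 'year'] (min_width=9, slack=3)
Line 11: ['emerald', 'bed'] (min_width=11, slack=1)

Answer: 3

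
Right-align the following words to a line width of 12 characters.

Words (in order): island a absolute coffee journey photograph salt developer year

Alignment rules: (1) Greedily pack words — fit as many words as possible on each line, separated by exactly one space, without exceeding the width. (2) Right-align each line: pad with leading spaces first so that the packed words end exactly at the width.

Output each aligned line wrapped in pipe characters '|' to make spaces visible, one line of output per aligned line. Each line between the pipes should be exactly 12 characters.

Line 1: ['island', 'a'] (min_width=8, slack=4)
Line 2: ['absolute'] (min_width=8, slack=4)
Line 3: ['coffee'] (min_width=6, slack=6)
Line 4: ['journey'] (min_width=7, slack=5)
Line 5: ['photograph'] (min_width=10, slack=2)
Line 6: ['salt'] (min_width=4, slack=8)
Line 7: ['developer'] (min_width=9, slack=3)
Line 8: ['year'] (min_width=4, slack=8)

Answer: |    island a|
|    absolute|
|      coffee|
|     journey|
|  photograph|
|        salt|
|   developer|
|        year|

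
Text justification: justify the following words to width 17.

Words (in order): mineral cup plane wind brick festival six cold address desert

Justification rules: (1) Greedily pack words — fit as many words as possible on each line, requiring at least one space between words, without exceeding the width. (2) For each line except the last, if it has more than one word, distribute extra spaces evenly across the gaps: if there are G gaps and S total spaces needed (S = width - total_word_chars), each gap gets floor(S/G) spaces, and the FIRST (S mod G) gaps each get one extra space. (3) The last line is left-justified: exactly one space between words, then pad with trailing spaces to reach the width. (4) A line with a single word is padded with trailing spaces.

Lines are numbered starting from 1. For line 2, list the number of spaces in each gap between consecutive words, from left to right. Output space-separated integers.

Answer: 8

Derivation:
Line 1: ['mineral', 'cup', 'plane'] (min_width=17, slack=0)
Line 2: ['wind', 'brick'] (min_width=10, slack=7)
Line 3: ['festival', 'six', 'cold'] (min_width=17, slack=0)
Line 4: ['address', 'desert'] (min_width=14, slack=3)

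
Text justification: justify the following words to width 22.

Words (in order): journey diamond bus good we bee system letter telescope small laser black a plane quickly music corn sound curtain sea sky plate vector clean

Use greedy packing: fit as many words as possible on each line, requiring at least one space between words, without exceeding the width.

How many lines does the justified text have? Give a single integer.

Line 1: ['journey', 'diamond', 'bus'] (min_width=19, slack=3)
Line 2: ['good', 'we', 'bee', 'system'] (min_width=18, slack=4)
Line 3: ['letter', 'telescope', 'small'] (min_width=22, slack=0)
Line 4: ['laser', 'black', 'a', 'plane'] (min_width=19, slack=3)
Line 5: ['quickly', 'music', 'corn'] (min_width=18, slack=4)
Line 6: ['sound', 'curtain', 'sea', 'sky'] (min_width=21, slack=1)
Line 7: ['plate', 'vector', 'clean'] (min_width=18, slack=4)
Total lines: 7

Answer: 7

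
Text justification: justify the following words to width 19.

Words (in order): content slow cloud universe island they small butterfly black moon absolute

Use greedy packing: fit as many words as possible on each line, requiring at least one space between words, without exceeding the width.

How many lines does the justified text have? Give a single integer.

Line 1: ['content', 'slow', 'cloud'] (min_width=18, slack=1)
Line 2: ['universe', 'island'] (min_width=15, slack=4)
Line 3: ['they', 'small'] (min_width=10, slack=9)
Line 4: ['butterfly', 'black'] (min_width=15, slack=4)
Line 5: ['moon', 'absolute'] (min_width=13, slack=6)
Total lines: 5

Answer: 5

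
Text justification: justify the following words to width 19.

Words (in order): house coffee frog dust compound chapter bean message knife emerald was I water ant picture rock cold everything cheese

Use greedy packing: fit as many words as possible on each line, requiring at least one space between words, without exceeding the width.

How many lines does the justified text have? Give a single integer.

Answer: 8

Derivation:
Line 1: ['house', 'coffee', 'frog'] (min_width=17, slack=2)
Line 2: ['dust', 'compound'] (min_width=13, slack=6)
Line 3: ['chapter', 'bean'] (min_width=12, slack=7)
Line 4: ['message', 'knife'] (min_width=13, slack=6)
Line 5: ['emerald', 'was', 'I', 'water'] (min_width=19, slack=0)
Line 6: ['ant', 'picture', 'rock'] (min_width=16, slack=3)
Line 7: ['cold', 'everything'] (min_width=15, slack=4)
Line 8: ['cheese'] (min_width=6, slack=13)
Total lines: 8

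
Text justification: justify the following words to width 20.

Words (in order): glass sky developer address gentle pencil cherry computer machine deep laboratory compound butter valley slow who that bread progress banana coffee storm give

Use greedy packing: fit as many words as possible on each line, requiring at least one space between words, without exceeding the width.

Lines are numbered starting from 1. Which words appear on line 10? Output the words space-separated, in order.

Answer: give

Derivation:
Line 1: ['glass', 'sky', 'developer'] (min_width=19, slack=1)
Line 2: ['address', 'gentle'] (min_width=14, slack=6)
Line 3: ['pencil', 'cherry'] (min_width=13, slack=7)
Line 4: ['computer', 'machine'] (min_width=16, slack=4)
Line 5: ['deep', 'laboratory'] (min_width=15, slack=5)
Line 6: ['compound', 'butter'] (min_width=15, slack=5)
Line 7: ['valley', 'slow', 'who', 'that'] (min_width=20, slack=0)
Line 8: ['bread', 'progress'] (min_width=14, slack=6)
Line 9: ['banana', 'coffee', 'storm'] (min_width=19, slack=1)
Line 10: ['give'] (min_width=4, slack=16)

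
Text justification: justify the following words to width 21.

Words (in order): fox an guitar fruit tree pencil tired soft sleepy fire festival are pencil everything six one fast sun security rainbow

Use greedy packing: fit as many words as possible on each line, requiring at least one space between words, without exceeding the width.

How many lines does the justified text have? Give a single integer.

Line 1: ['fox', 'an', 'guitar', 'fruit'] (min_width=19, slack=2)
Line 2: ['tree', 'pencil', 'tired'] (min_width=17, slack=4)
Line 3: ['soft', 'sleepy', 'fire'] (min_width=16, slack=5)
Line 4: ['festival', 'are', 'pencil'] (min_width=19, slack=2)
Line 5: ['everything', 'six', 'one'] (min_width=18, slack=3)
Line 6: ['fast', 'sun', 'security'] (min_width=17, slack=4)
Line 7: ['rainbow'] (min_width=7, slack=14)
Total lines: 7

Answer: 7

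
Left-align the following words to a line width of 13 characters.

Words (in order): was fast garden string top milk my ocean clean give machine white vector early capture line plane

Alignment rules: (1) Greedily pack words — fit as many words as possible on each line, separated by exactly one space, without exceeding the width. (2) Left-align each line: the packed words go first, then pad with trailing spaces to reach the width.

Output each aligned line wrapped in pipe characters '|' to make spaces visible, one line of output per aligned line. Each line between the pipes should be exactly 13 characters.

Answer: |was fast     |
|garden string|
|top milk my  |
|ocean clean  |
|give machine |
|white vector |
|early capture|
|line plane   |

Derivation:
Line 1: ['was', 'fast'] (min_width=8, slack=5)
Line 2: ['garden', 'string'] (min_width=13, slack=0)
Line 3: ['top', 'milk', 'my'] (min_width=11, slack=2)
Line 4: ['ocean', 'clean'] (min_width=11, slack=2)
Line 5: ['give', 'machine'] (min_width=12, slack=1)
Line 6: ['white', 'vector'] (min_width=12, slack=1)
Line 7: ['early', 'capture'] (min_width=13, slack=0)
Line 8: ['line', 'plane'] (min_width=10, slack=3)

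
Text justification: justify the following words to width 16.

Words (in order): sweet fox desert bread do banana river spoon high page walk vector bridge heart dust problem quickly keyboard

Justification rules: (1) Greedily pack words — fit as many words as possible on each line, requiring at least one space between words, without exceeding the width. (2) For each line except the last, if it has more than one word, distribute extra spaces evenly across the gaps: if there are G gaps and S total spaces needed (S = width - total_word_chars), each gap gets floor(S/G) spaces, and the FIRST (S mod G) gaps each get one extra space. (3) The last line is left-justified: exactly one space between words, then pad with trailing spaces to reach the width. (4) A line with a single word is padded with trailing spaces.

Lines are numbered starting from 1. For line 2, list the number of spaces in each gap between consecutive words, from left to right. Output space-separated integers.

Answer: 2 1

Derivation:
Line 1: ['sweet', 'fox', 'desert'] (min_width=16, slack=0)
Line 2: ['bread', 'do', 'banana'] (min_width=15, slack=1)
Line 3: ['river', 'spoon', 'high'] (min_width=16, slack=0)
Line 4: ['page', 'walk', 'vector'] (min_width=16, slack=0)
Line 5: ['bridge', 'heart'] (min_width=12, slack=4)
Line 6: ['dust', 'problem'] (min_width=12, slack=4)
Line 7: ['quickly', 'keyboard'] (min_width=16, slack=0)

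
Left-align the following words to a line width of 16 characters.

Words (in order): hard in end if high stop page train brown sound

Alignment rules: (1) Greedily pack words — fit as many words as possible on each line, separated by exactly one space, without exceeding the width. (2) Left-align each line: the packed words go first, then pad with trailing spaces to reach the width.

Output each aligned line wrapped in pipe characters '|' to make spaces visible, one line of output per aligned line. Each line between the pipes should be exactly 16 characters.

Answer: |hard in end if  |
|high stop page  |
|train brown     |
|sound           |

Derivation:
Line 1: ['hard', 'in', 'end', 'if'] (min_width=14, slack=2)
Line 2: ['high', 'stop', 'page'] (min_width=14, slack=2)
Line 3: ['train', 'brown'] (min_width=11, slack=5)
Line 4: ['sound'] (min_width=5, slack=11)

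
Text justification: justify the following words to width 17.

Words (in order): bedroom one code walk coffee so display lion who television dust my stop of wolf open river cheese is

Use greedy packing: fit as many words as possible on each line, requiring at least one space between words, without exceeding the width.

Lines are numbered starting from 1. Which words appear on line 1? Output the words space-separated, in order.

Answer: bedroom one code

Derivation:
Line 1: ['bedroom', 'one', 'code'] (min_width=16, slack=1)
Line 2: ['walk', 'coffee', 'so'] (min_width=14, slack=3)
Line 3: ['display', 'lion', 'who'] (min_width=16, slack=1)
Line 4: ['television', 'dust'] (min_width=15, slack=2)
Line 5: ['my', 'stop', 'of', 'wolf'] (min_width=15, slack=2)
Line 6: ['open', 'river', 'cheese'] (min_width=17, slack=0)
Line 7: ['is'] (min_width=2, slack=15)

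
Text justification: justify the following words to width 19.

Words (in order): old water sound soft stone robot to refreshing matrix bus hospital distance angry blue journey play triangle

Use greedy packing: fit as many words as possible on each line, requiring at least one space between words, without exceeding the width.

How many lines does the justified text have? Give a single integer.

Answer: 7

Derivation:
Line 1: ['old', 'water', 'sound'] (min_width=15, slack=4)
Line 2: ['soft', 'stone', 'robot', 'to'] (min_width=19, slack=0)
Line 3: ['refreshing', 'matrix'] (min_width=17, slack=2)
Line 4: ['bus', 'hospital'] (min_width=12, slack=7)
Line 5: ['distance', 'angry', 'blue'] (min_width=19, slack=0)
Line 6: ['journey', 'play'] (min_width=12, slack=7)
Line 7: ['triangle'] (min_width=8, slack=11)
Total lines: 7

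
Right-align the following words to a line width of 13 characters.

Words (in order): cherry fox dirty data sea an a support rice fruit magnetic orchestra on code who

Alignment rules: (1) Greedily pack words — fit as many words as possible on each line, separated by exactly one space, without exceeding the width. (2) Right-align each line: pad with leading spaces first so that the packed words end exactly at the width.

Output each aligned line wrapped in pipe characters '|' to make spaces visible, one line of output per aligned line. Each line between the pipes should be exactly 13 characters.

Line 1: ['cherry', 'fox'] (min_width=10, slack=3)
Line 2: ['dirty', 'data'] (min_width=10, slack=3)
Line 3: ['sea', 'an', 'a'] (min_width=8, slack=5)
Line 4: ['support', 'rice'] (min_width=12, slack=1)
Line 5: ['fruit'] (min_width=5, slack=8)
Line 6: ['magnetic'] (min_width=8, slack=5)
Line 7: ['orchestra', 'on'] (min_width=12, slack=1)
Line 8: ['code', 'who'] (min_width=8, slack=5)

Answer: |   cherry fox|
|   dirty data|
|     sea an a|
| support rice|
|        fruit|
|     magnetic|
| orchestra on|
|     code who|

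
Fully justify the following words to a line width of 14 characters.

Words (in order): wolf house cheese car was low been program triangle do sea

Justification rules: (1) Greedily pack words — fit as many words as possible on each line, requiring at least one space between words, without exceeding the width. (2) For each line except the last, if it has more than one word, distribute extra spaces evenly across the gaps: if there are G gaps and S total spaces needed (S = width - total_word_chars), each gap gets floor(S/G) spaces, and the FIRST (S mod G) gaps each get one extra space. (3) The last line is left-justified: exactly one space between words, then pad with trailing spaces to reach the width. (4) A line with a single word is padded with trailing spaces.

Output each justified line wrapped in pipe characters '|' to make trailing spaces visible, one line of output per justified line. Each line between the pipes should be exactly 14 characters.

Answer: |wolf     house|
|cheese car was|
|low       been|
|program       |
|triangle    do|
|sea           |

Derivation:
Line 1: ['wolf', 'house'] (min_width=10, slack=4)
Line 2: ['cheese', 'car', 'was'] (min_width=14, slack=0)
Line 3: ['low', 'been'] (min_width=8, slack=6)
Line 4: ['program'] (min_width=7, slack=7)
Line 5: ['triangle', 'do'] (min_width=11, slack=3)
Line 6: ['sea'] (min_width=3, slack=11)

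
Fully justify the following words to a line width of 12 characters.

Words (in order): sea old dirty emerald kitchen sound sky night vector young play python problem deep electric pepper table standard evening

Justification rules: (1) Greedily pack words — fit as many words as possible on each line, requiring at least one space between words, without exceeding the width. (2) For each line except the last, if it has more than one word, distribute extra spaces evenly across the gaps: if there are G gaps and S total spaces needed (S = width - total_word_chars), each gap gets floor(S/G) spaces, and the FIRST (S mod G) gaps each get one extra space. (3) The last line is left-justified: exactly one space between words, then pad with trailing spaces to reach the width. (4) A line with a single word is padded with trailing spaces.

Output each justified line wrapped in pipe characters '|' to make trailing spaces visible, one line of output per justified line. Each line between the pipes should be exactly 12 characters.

Line 1: ['sea', 'old'] (min_width=7, slack=5)
Line 2: ['dirty'] (min_width=5, slack=7)
Line 3: ['emerald'] (min_width=7, slack=5)
Line 4: ['kitchen'] (min_width=7, slack=5)
Line 5: ['sound', 'sky'] (min_width=9, slack=3)
Line 6: ['night', 'vector'] (min_width=12, slack=0)
Line 7: ['young', 'play'] (min_width=10, slack=2)
Line 8: ['python'] (min_width=6, slack=6)
Line 9: ['problem', 'deep'] (min_width=12, slack=0)
Line 10: ['electric'] (min_width=8, slack=4)
Line 11: ['pepper', 'table'] (min_width=12, slack=0)
Line 12: ['standard'] (min_width=8, slack=4)
Line 13: ['evening'] (min_width=7, slack=5)

Answer: |sea      old|
|dirty       |
|emerald     |
|kitchen     |
|sound    sky|
|night vector|
|young   play|
|python      |
|problem deep|
|electric    |
|pepper table|
|standard    |
|evening     |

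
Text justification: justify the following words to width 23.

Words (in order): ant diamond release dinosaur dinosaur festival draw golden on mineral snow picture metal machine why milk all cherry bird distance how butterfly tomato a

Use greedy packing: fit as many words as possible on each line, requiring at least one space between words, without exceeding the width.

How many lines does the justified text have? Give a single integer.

Answer: 8

Derivation:
Line 1: ['ant', 'diamond', 'release'] (min_width=19, slack=4)
Line 2: ['dinosaur', 'dinosaur'] (min_width=17, slack=6)
Line 3: ['festival', 'draw', 'golden', 'on'] (min_width=23, slack=0)
Line 4: ['mineral', 'snow', 'picture'] (min_width=20, slack=3)
Line 5: ['metal', 'machine', 'why', 'milk'] (min_width=22, slack=1)
Line 6: ['all', 'cherry', 'bird'] (min_width=15, slack=8)
Line 7: ['distance', 'how', 'butterfly'] (min_width=22, slack=1)
Line 8: ['tomato', 'a'] (min_width=8, slack=15)
Total lines: 8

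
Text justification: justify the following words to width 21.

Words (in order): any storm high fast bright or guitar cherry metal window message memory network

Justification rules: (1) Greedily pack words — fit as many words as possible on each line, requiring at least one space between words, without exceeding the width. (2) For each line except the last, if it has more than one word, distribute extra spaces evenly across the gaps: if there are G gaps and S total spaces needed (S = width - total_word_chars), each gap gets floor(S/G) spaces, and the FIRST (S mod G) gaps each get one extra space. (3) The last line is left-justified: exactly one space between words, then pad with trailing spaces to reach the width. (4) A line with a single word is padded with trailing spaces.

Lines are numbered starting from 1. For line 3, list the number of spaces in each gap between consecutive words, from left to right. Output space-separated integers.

Line 1: ['any', 'storm', 'high', 'fast'] (min_width=19, slack=2)
Line 2: ['bright', 'or', 'guitar'] (min_width=16, slack=5)
Line 3: ['cherry', 'metal', 'window'] (min_width=19, slack=2)
Line 4: ['message', 'memory'] (min_width=14, slack=7)
Line 5: ['network'] (min_width=7, slack=14)

Answer: 2 2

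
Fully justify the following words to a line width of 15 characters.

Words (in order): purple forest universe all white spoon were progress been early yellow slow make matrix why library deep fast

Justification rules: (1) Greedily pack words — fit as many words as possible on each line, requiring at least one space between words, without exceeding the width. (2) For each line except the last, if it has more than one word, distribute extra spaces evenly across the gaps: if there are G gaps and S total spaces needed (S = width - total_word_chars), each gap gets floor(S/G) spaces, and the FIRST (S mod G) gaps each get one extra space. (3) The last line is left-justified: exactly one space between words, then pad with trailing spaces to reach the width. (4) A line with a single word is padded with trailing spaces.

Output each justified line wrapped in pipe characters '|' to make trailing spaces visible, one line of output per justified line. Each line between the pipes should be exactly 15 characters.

Answer: |purple   forest|
|universe    all|
|white     spoon|
|were   progress|
|been      early|
|yellow     slow|
|make matrix why|
|library    deep|
|fast           |

Derivation:
Line 1: ['purple', 'forest'] (min_width=13, slack=2)
Line 2: ['universe', 'all'] (min_width=12, slack=3)
Line 3: ['white', 'spoon'] (min_width=11, slack=4)
Line 4: ['were', 'progress'] (min_width=13, slack=2)
Line 5: ['been', 'early'] (min_width=10, slack=5)
Line 6: ['yellow', 'slow'] (min_width=11, slack=4)
Line 7: ['make', 'matrix', 'why'] (min_width=15, slack=0)
Line 8: ['library', 'deep'] (min_width=12, slack=3)
Line 9: ['fast'] (min_width=4, slack=11)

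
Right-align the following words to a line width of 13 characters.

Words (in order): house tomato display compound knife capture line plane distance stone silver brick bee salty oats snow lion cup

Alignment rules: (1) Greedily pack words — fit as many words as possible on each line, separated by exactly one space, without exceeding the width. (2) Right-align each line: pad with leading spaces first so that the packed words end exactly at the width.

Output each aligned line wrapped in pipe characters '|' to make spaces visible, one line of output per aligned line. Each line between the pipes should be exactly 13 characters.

Answer: | house tomato|
|      display|
|     compound|
|knife capture|
|   line plane|
|     distance|
| stone silver|
|    brick bee|
|   salty oats|
|snow lion cup|

Derivation:
Line 1: ['house', 'tomato'] (min_width=12, slack=1)
Line 2: ['display'] (min_width=7, slack=6)
Line 3: ['compound'] (min_width=8, slack=5)
Line 4: ['knife', 'capture'] (min_width=13, slack=0)
Line 5: ['line', 'plane'] (min_width=10, slack=3)
Line 6: ['distance'] (min_width=8, slack=5)
Line 7: ['stone', 'silver'] (min_width=12, slack=1)
Line 8: ['brick', 'bee'] (min_width=9, slack=4)
Line 9: ['salty', 'oats'] (min_width=10, slack=3)
Line 10: ['snow', 'lion', 'cup'] (min_width=13, slack=0)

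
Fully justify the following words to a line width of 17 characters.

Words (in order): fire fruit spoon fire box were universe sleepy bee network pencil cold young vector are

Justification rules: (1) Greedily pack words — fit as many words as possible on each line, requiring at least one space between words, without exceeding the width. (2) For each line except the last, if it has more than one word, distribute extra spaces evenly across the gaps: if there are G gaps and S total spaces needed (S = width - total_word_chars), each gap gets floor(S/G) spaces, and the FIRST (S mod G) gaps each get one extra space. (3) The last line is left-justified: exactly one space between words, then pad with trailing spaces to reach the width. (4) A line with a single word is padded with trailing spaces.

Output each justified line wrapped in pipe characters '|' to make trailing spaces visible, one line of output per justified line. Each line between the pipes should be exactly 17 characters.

Line 1: ['fire', 'fruit', 'spoon'] (min_width=16, slack=1)
Line 2: ['fire', 'box', 'were'] (min_width=13, slack=4)
Line 3: ['universe', 'sleepy'] (min_width=15, slack=2)
Line 4: ['bee', 'network'] (min_width=11, slack=6)
Line 5: ['pencil', 'cold', 'young'] (min_width=17, slack=0)
Line 6: ['vector', 'are'] (min_width=10, slack=7)

Answer: |fire  fruit spoon|
|fire   box   were|
|universe   sleepy|
|bee       network|
|pencil cold young|
|vector are       |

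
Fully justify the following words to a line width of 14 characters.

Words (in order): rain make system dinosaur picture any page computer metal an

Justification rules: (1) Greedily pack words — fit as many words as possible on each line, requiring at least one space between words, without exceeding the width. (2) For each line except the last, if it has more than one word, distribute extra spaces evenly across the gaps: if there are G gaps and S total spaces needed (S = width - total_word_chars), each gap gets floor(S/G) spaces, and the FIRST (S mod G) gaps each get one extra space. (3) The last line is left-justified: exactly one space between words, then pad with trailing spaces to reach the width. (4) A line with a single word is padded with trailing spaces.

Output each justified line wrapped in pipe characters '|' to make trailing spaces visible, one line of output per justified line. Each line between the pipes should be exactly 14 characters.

Answer: |rain      make|
|system        |
|dinosaur      |
|picture    any|
|page  computer|
|metal an      |

Derivation:
Line 1: ['rain', 'make'] (min_width=9, slack=5)
Line 2: ['system'] (min_width=6, slack=8)
Line 3: ['dinosaur'] (min_width=8, slack=6)
Line 4: ['picture', 'any'] (min_width=11, slack=3)
Line 5: ['page', 'computer'] (min_width=13, slack=1)
Line 6: ['metal', 'an'] (min_width=8, slack=6)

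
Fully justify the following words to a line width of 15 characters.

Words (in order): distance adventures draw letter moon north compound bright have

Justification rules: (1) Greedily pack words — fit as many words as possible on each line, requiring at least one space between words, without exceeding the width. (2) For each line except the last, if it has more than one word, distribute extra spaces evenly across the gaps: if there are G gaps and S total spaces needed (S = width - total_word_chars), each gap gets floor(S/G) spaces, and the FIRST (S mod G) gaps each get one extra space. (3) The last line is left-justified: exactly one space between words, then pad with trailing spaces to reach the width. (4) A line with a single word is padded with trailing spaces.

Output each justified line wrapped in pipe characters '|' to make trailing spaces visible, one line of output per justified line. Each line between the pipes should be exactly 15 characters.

Answer: |distance       |
|adventures draw|
|letter     moon|
|north  compound|
|bright have    |

Derivation:
Line 1: ['distance'] (min_width=8, slack=7)
Line 2: ['adventures', 'draw'] (min_width=15, slack=0)
Line 3: ['letter', 'moon'] (min_width=11, slack=4)
Line 4: ['north', 'compound'] (min_width=14, slack=1)
Line 5: ['bright', 'have'] (min_width=11, slack=4)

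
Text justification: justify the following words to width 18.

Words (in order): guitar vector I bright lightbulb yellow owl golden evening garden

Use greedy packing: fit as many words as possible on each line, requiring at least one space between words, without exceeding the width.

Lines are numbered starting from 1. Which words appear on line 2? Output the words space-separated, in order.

Line 1: ['guitar', 'vector', 'I'] (min_width=15, slack=3)
Line 2: ['bright', 'lightbulb'] (min_width=16, slack=2)
Line 3: ['yellow', 'owl', 'golden'] (min_width=17, slack=1)
Line 4: ['evening', 'garden'] (min_width=14, slack=4)

Answer: bright lightbulb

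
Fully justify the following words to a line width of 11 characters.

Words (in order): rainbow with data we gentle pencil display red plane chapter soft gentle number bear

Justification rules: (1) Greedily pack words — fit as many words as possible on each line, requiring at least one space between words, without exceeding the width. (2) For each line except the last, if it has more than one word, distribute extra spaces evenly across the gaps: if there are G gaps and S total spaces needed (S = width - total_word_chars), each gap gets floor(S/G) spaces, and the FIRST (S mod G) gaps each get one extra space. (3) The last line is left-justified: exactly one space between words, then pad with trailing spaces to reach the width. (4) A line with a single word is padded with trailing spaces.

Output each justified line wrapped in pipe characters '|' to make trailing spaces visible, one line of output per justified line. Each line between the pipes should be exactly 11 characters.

Answer: |rainbow    |
|with   data|
|we   gentle|
|pencil     |
|display red|
|plane      |
|chapter    |
|soft gentle|
|number bear|

Derivation:
Line 1: ['rainbow'] (min_width=7, slack=4)
Line 2: ['with', 'data'] (min_width=9, slack=2)
Line 3: ['we', 'gentle'] (min_width=9, slack=2)
Line 4: ['pencil'] (min_width=6, slack=5)
Line 5: ['display', 'red'] (min_width=11, slack=0)
Line 6: ['plane'] (min_width=5, slack=6)
Line 7: ['chapter'] (min_width=7, slack=4)
Line 8: ['soft', 'gentle'] (min_width=11, slack=0)
Line 9: ['number', 'bear'] (min_width=11, slack=0)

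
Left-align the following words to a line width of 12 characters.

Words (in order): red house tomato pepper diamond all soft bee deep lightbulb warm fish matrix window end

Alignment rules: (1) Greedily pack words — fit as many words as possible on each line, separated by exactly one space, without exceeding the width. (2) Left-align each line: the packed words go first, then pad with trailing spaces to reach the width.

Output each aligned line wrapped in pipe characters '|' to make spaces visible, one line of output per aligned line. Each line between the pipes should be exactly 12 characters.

Line 1: ['red', 'house'] (min_width=9, slack=3)
Line 2: ['tomato'] (min_width=6, slack=6)
Line 3: ['pepper'] (min_width=6, slack=6)
Line 4: ['diamond', 'all'] (min_width=11, slack=1)
Line 5: ['soft', 'bee'] (min_width=8, slack=4)
Line 6: ['deep'] (min_width=4, slack=8)
Line 7: ['lightbulb'] (min_width=9, slack=3)
Line 8: ['warm', 'fish'] (min_width=9, slack=3)
Line 9: ['matrix'] (min_width=6, slack=6)
Line 10: ['window', 'end'] (min_width=10, slack=2)

Answer: |red house   |
|tomato      |
|pepper      |
|diamond all |
|soft bee    |
|deep        |
|lightbulb   |
|warm fish   |
|matrix      |
|window end  |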